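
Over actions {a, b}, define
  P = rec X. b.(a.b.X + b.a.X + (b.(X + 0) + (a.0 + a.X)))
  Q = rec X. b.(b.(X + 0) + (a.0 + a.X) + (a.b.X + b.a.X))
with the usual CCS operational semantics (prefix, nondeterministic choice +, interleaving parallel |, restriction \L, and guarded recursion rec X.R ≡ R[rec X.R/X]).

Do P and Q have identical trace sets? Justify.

Reachable graph of P (6 states):
  m0 = rec X. b.(a.b.X + b.a.X + (b.(X + 0) + (a.0 + a.X))) → =b=> m1
  m1 = a.b.(rec X. b.(a.b.X + b.a.X + (b.(X + 0) + (a.0 + a.X)))) + b.a.(rec X. b.(a.b.X + b.a.X + (b.(X + 0) + (a.0 + a.X)))) + (b.((rec X. b.(a.b.X + b.a.X + (b.(X + 0) + (a.0 + a.X)))) + 0) + (a.0 + a.(rec X. b.(a.b.X + b.a.X + (b.(X + 0) + (a.0 + a.X)))))) → =a=> m0, =a=> m2, =a=> m3, =b=> m4, =b=> m5
  m2 = 0 → ∅
  m3 = b.(rec X. b.(a.b.X + b.a.X + (b.(X + 0) + (a.0 + a.X)))) → =b=> m0
  m4 = (rec X. b.(a.b.X + b.a.X + (b.(X + 0) + (a.0 + a.X)))) + 0 → =b=> m1
  m5 = a.(rec X. b.(a.b.X + b.a.X + (b.(X + 0) + (a.0 + a.X)))) → =a=> m0
Reachable graph of Q (6 states):
  n0 = rec X. b.(b.(X + 0) + (a.0 + a.X) + (a.b.X + b.a.X)) → =b=> n1
  n1 = b.((rec X. b.(b.(X + 0) + (a.0 + a.X) + (a.b.X + b.a.X))) + 0) + (a.0 + a.(rec X. b.(b.(X + 0) + (a.0 + a.X) + (a.b.X + b.a.X)))) + (a.b.(rec X. b.(b.(X + 0) + (a.0 + a.X) + (a.b.X + b.a.X))) + b.a.(rec X. b.(b.(X + 0) + (a.0 + a.X) + (a.b.X + b.a.X)))) → =a=> n0, =a=> n2, =a=> n3, =b=> n4, =b=> n5
  n2 = 0 → ∅
  n3 = b.(rec X. b.(b.(X + 0) + (a.0 + a.X) + (a.b.X + b.a.X))) → =b=> n0
  n4 = (rec X. b.(b.(X + 0) + (a.0 + a.X) + (a.b.X + b.a.X))) + 0 → =b=> n1
  n5 = a.(rec X. b.(b.(X + 0) + (a.0 + a.X) + (a.b.X + b.a.X))) → =a=> n0
Coarsest stable partition (strong bisimilarity classes):
  B0 = {m0, m4, n0, n4}
  B1 = {m1, n1}
  B2 = {m2, n2}
  B3 = {m5, n5}
  B4 = {m3, n3}
m0 ∈ B0, n0 ∈ B0 → same block
Bisimilar ⇒ trace-equivalent.

YES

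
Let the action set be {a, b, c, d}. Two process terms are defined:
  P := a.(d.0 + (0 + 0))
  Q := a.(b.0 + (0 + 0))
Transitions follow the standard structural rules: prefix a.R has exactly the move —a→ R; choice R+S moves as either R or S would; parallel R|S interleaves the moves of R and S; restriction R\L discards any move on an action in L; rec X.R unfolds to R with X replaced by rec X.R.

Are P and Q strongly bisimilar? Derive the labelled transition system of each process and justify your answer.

not bisimilar

LTS(P): 3 reachable states
  p0 = a.(d.0 + (0 + 0)) | --a--▸ p1
  p1 = d.0 + (0 + 0) | --d--▸ p2
  p2 = 0 | ∅
LTS(Q): 3 reachable states
  q0 = a.(b.0 + (0 + 0)) | --a--▸ q1
  q1 = b.0 + (0 + 0) | --b--▸ q2
  q2 = 0 | ∅
Bisimilarity quotient blocks:
  B0 = {p0}
  B1 = {p1}
  B2 = {p2, q2}
  B3 = {q0}
  B4 = {q1}
p0 ∈ B0, q0 ∈ B3 → different blocks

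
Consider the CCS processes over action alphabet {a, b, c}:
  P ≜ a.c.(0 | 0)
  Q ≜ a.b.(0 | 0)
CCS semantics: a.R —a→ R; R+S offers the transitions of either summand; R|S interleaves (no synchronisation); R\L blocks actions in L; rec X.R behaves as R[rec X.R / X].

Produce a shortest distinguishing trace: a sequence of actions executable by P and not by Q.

Reachable graph of P (3 states):
  u0 = a.c.(0 | 0) → —a→ u1
  u1 = c.(0 | 0) → —c→ u2
  u2 = 0 | 0 → deadlocked
Reachable graph of Q (3 states):
  v0 = a.b.(0 | 0) → —a→ v1
  v1 = b.(0 | 0) → —b→ v2
  v2 = 0 | 0 → deadlocked
Trace ⟨ac⟩ through P, begin at {u0}:
  [1] a ⇒ {u1}
  [2] c ⇒ {u2}
  — P admits the full trace.
Trace ⟨ac⟩ through Q, begin at {v0}:
  [1] a ⇒ {v1}
  [2] c ⇒ no successor for Q

ac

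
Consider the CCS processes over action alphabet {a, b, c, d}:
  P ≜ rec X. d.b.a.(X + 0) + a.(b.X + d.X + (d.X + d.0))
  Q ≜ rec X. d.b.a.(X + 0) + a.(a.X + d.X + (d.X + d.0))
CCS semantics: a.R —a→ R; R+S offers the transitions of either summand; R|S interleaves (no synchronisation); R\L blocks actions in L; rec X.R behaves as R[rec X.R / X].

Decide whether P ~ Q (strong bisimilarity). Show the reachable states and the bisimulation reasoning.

P's transition system — 6 states:
  s0 = rec X. d.b.a.(X + 0) + a.(b.X + d.X + (d.X + d.0)) ⊢ --a--▸ s1, --d--▸ s2
  s1 = b.(rec X. d.b.a.(X + 0) + a.(b.X + d.X + (d.X + d.0))) + d.(rec X. d.b.a.(X + 0) + a.(b.X + d.X + (d.X + d.0))) + (d.(rec X. d.b.a.(X + 0) + a.(b.X + d.X + (d.X + d.0))) + d.0) ⊢ --b--▸ s0, --d--▸ s0, --d--▸ s3
  s2 = b.a.((rec X. d.b.a.(X + 0) + a.(b.X + d.X + (d.X + d.0))) + 0) ⊢ --b--▸ s4
  s3 = 0 ⊢ stopped
  s4 = a.((rec X. d.b.a.(X + 0) + a.(b.X + d.X + (d.X + d.0))) + 0) ⊢ --a--▸ s5
  s5 = (rec X. d.b.a.(X + 0) + a.(b.X + d.X + (d.X + d.0))) + 0 ⊢ --a--▸ s1, --d--▸ s2
Q's transition system — 6 states:
  t0 = rec X. d.b.a.(X + 0) + a.(a.X + d.X + (d.X + d.0)) ⊢ --a--▸ t1, --d--▸ t2
  t1 = a.(rec X. d.b.a.(X + 0) + a.(a.X + d.X + (d.X + d.0))) + d.(rec X. d.b.a.(X + 0) + a.(a.X + d.X + (d.X + d.0))) + (d.(rec X. d.b.a.(X + 0) + a.(a.X + d.X + (d.X + d.0))) + d.0) ⊢ --a--▸ t0, --d--▸ t0, --d--▸ t3
  t2 = b.a.((rec X. d.b.a.(X + 0) + a.(a.X + d.X + (d.X + d.0))) + 0) ⊢ --b--▸ t4
  t3 = 0 ⊢ stopped
  t4 = a.((rec X. d.b.a.(X + 0) + a.(a.X + d.X + (d.X + d.0))) + 0) ⊢ --a--▸ t5
  t5 = (rec X. d.b.a.(X + 0) + a.(a.X + d.X + (d.X + d.0))) + 0 ⊢ --a--▸ t1, --d--▸ t2
Partition-refinement fixed point:
  B0 = {s0, s5}
  B1 = {s2}
  B2 = {s4}
  B3 = {s1}
  B4 = {s3, t3}
  B5 = {t0, t5}
  B6 = {t1}
  B7 = {t2}
  B8 = {t4}
s0 ∈ B0, t0 ∈ B5 → different blocks

not bisimilar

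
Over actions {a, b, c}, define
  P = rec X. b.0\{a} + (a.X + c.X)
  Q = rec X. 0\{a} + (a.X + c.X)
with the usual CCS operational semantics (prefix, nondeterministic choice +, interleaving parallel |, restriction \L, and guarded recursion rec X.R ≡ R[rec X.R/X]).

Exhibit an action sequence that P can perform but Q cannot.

P's transition system — 2 states:
  s0 = rec X. b.0\{a} + (a.X + c.X) has moves -a-> s0, -b-> s1, -c-> s0
  s1 = 0\{a} has moves (no moves)
Q's transition system — 1 states:
  t0 = rec X. 0\{a} + (a.X + c.X) has moves -a-> t0, -c-> t0
Trace ⟨b⟩ through P, begin at {s0}:
  step 1 (b): {s1}
  — P admits the full trace.
Trace ⟨b⟩ through Q, begin at {t0}:
  step 1 (b): ∅ (Q stuck)

b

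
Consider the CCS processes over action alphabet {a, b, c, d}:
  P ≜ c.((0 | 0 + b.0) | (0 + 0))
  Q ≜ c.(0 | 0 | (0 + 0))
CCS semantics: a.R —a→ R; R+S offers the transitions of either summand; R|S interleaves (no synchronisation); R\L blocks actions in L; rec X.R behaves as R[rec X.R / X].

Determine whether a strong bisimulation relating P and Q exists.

P ≁ Q

Reachable graph of P (3 states):
  s0 = c.((0 | 0 + b.0) | (0 + 0)) | -c-> s1
  s1 = (0 | 0 + b.0) | (0 + 0) | -b-> s2
  s2 = 0 | (0 + 0) | stopped
Reachable graph of Q (2 states):
  t0 = c.(0 | 0 | (0 + 0)) | -c-> t1
  t1 = 0 | 0 | (0 + 0) | stopped
Bisimilarity quotient blocks:
  B0 = {s0}
  B1 = {s1}
  B2 = {s2, t1}
  B3 = {t0}
s0 ∈ B0, t0 ∈ B3 → different blocks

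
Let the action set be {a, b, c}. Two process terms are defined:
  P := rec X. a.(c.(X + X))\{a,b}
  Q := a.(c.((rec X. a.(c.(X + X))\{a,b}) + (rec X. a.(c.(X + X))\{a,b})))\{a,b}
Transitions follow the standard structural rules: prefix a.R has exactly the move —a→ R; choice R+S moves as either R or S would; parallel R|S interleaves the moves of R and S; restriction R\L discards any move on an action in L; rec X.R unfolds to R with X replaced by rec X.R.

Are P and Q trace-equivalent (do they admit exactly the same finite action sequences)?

traces(P) = traces(Q)

LTS(P): 3 reachable states
  m0 = rec X. a.(c.(X + X))\{a,b} has moves -a-> m1
  m1 = (c.((rec X. a.(c.(X + X))\{a,b}) + (rec X. a.(c.(X + X))\{a,b})))\{a,b} has moves -c-> m2
  m2 = ((rec X. a.(c.(X + X))\{a,b}) + (rec X. a.(c.(X + X))\{a,b}))\{a,b} has moves deadlocked
LTS(Q): 3 reachable states
  n0 = a.(c.((rec X. a.(c.(X + X))\{a,b}) + (rec X. a.(c.(X + X))\{a,b})))\{a,b} has moves -a-> n1
  n1 = (c.((rec X. a.(c.(X + X))\{a,b}) + (rec X. a.(c.(X + X))\{a,b})))\{a,b} has moves -c-> n2
  n2 = ((rec X. a.(c.(X + X))\{a,b}) + (rec X. a.(c.(X + X))\{a,b}))\{a,b} has moves deadlocked
Bisimilarity quotient blocks:
  B0 = {m0, n0}
  B1 = {m1, n1}
  B2 = {m2, n2}
m0 ∈ B0, n0 ∈ B0 → same block
Bisimilar ⇒ trace-equivalent.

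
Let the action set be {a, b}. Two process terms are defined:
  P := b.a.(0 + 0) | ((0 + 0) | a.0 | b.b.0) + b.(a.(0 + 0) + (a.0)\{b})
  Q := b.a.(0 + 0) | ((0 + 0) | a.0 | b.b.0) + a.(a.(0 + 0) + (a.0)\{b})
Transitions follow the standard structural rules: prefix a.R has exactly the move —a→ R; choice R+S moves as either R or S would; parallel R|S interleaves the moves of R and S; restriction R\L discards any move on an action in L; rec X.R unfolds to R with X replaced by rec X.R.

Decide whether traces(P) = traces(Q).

traces(P) ≠ traces(Q) — witness ⟨aa⟩

P's transition system — 21 states:
  m0 = b.a.(0 + 0) | ((0 + 0) | a.0 | b.b.0) + b.(a.(0 + 0) + (a.0)\{b}) :: =a=> m1, =b=> m2, =b=> m3, =b=> m4
  m1 = b.a.(0 + 0) | ((0 + 0) | 0 | b.b.0) :: =b=> m5, =b=> m6
  m2 = a.(0 + 0) + (a.0)\{b} :: =a=> m7, =a=> m8
  m3 = a.(0 + 0) | ((0 + 0) | a.0 | b.b.0) :: =a=> m5, =a=> m9, =b=> m10
  m4 = b.a.(0 + 0) | ((0 + 0) | a.0 | b.0) :: =a=> m6, =b=> m10, =b=> m11
  m5 = a.(0 + 0) | ((0 + 0) | 0 | b.b.0) :: =a=> m12, =b=> m13
  m6 = b.a.(0 + 0) | ((0 + 0) | 0 | b.0) :: =b=> m13, =b=> m14
  m7 = 0 + 0 :: stopped
  m8 = 0\{b} :: stopped
  m9 = (0 + 0) | ((0 + 0) | a.0 | b.b.0) :: =a=> m12, =b=> m15
  m10 = a.(0 + 0) | ((0 + 0) | a.0 | b.0) :: =a=> m13, =a=> m15, =b=> m16
  m11 = b.a.(0 + 0) | ((0 + 0) | a.0 | 0) :: =a=> m14, =b=> m16
  m12 = (0 + 0) | ((0 + 0) | 0 | b.b.0) :: =b=> m17
  m13 = a.(0 + 0) | ((0 + 0) | 0 | b.0) :: =a=> m17, =b=> m18
  m14 = b.a.(0 + 0) | ((0 + 0) | 0 | 0) :: =b=> m18
  m15 = (0 + 0) | ((0 + 0) | a.0 | b.0) :: =a=> m17, =b=> m19
  m16 = a.(0 + 0) | ((0 + 0) | a.0 | 0) :: =a=> m18, =a=> m19
  m17 = (0 + 0) | ((0 + 0) | 0 | b.0) :: =b=> m20
  m18 = a.(0 + 0) | ((0 + 0) | 0 | 0) :: =a=> m20
  m19 = (0 + 0) | ((0 + 0) | a.0 | 0) :: =a=> m20
  m20 = (0 + 0) | ((0 + 0) | 0 | 0) :: stopped
Q's transition system — 21 states:
  n0 = b.a.(0 + 0) | ((0 + 0) | a.0 | b.b.0) + a.(a.(0 + 0) + (a.0)\{b}) :: =a=> n1, =a=> n2, =b=> n3, =b=> n4
  n1 = a.(0 + 0) + (a.0)\{b} :: =a=> n5, =a=> n6
  n2 = b.a.(0 + 0) | ((0 + 0) | 0 | b.b.0) :: =b=> n7, =b=> n8
  n3 = a.(0 + 0) | ((0 + 0) | a.0 | b.b.0) :: =a=> n7, =a=> n9, =b=> n10
  n4 = b.a.(0 + 0) | ((0 + 0) | a.0 | b.0) :: =a=> n8, =b=> n10, =b=> n11
  n5 = 0 + 0 :: stopped
  n6 = 0\{b} :: stopped
  n7 = a.(0 + 0) | ((0 + 0) | 0 | b.b.0) :: =a=> n12, =b=> n13
  n8 = b.a.(0 + 0) | ((0 + 0) | 0 | b.0) :: =b=> n13, =b=> n14
  n9 = (0 + 0) | ((0 + 0) | a.0 | b.b.0) :: =a=> n12, =b=> n15
  n10 = a.(0 + 0) | ((0 + 0) | a.0 | b.0) :: =a=> n13, =a=> n15, =b=> n16
  n11 = b.a.(0 + 0) | ((0 + 0) | a.0 | 0) :: =a=> n14, =b=> n16
  n12 = (0 + 0) | ((0 + 0) | 0 | b.b.0) :: =b=> n17
  n13 = a.(0 + 0) | ((0 + 0) | 0 | b.0) :: =a=> n17, =b=> n18
  n14 = b.a.(0 + 0) | ((0 + 0) | 0 | 0) :: =b=> n18
  n15 = (0 + 0) | ((0 + 0) | a.0 | b.0) :: =a=> n17, =b=> n19
  n16 = a.(0 + 0) | ((0 + 0) | a.0 | 0) :: =a=> n18, =a=> n19
  n17 = (0 + 0) | ((0 + 0) | 0 | b.0) :: =b=> n20
  n18 = a.(0 + 0) | ((0 + 0) | 0 | 0) :: =a=> n20
  n19 = (0 + 0) | ((0 + 0) | a.0 | 0) :: =a=> n20
  n20 = (0 + 0) | ((0 + 0) | 0 | 0) :: stopped
Executing aa from Q (initial set {n0}):
  [1] a ⇒ {n1, n2}
  [2] a ⇒ {n5, n6}
  ✓ Q
Executing aa from P (initial set {m0}):
  [1] a ⇒ {m1}
  [2] a ⇒ no successor for P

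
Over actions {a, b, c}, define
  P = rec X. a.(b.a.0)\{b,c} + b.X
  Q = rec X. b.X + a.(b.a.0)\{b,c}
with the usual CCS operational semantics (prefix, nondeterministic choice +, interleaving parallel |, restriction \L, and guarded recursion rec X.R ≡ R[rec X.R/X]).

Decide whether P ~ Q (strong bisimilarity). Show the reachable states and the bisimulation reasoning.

P ~ Q

P's transition system — 2 states:
  p0 = rec X. a.(b.a.0)\{b,c} + b.X :: —a→ p1, —b→ p0
  p1 = (b.a.0)\{b,c} :: ·
Q's transition system — 2 states:
  q0 = rec X. b.X + a.(b.a.0)\{b,c} :: —a→ q1, —b→ q0
  q1 = (b.a.0)\{b,c} :: ·
Bisimilarity quotient blocks:
  B0 = {p0, q0}
  B1 = {p1, q1}
p0 ∈ B0, q0 ∈ B0 → same block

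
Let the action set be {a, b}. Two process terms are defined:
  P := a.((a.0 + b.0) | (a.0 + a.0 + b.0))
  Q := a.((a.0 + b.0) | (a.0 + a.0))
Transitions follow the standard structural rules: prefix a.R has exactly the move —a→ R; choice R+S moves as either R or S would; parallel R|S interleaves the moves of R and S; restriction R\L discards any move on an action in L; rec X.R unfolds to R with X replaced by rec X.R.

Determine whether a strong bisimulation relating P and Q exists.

Reachable graph of P (5 states):
  m0 = a.((a.0 + b.0) | (a.0 + a.0 + b.0)) → -a-> m1
  m1 = (a.0 + b.0) | (a.0 + a.0 + b.0) → -a-> m2, -a-> m3, -b-> m2, -b-> m3
  m2 = (a.0 + b.0) | 0 → -a-> m4, -b-> m4
  m3 = 0 | (a.0 + a.0 + b.0) → -a-> m4, -b-> m4
  m4 = 0 | 0 → ∅
Reachable graph of Q (5 states):
  n0 = a.((a.0 + b.0) | (a.0 + a.0)) → -a-> n1
  n1 = (a.0 + b.0) | (a.0 + a.0) → -a-> n2, -a-> n3, -b-> n3
  n2 = (a.0 + b.0) | 0 → -a-> n4, -b-> n4
  n3 = 0 | (a.0 + a.0) → -a-> n4
  n4 = 0 | 0 → ∅
Coarsest stable partition (strong bisimilarity classes):
  B0 = {m0}
  B1 = {m1}
  B2 = {m2, m3, n2}
  B3 = {m4, n4}
  B4 = {n0}
  B5 = {n1}
  B6 = {n3}
m0 ∈ B0, n0 ∈ B4 → different blocks

NO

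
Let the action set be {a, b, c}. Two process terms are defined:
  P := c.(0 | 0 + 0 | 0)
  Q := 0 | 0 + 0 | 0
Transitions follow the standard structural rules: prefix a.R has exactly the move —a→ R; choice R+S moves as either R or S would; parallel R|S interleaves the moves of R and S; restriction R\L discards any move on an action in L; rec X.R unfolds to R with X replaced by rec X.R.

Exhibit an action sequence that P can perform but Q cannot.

P's transition system — 2 states:
  p0 = c.(0 | 0 + 0 | 0) ⊢ --c--▸ p1
  p1 = 0 | 0 + 0 | 0 ⊢ (no moves)
Q's transition system — 1 states:
  q0 = 0 | 0 + 0 | 0 ⊢ (no moves)
Trace ⟨c⟩ through P, begin at {p0}:
  after c @ step 1: {p1}
  P completes σ.
Trace ⟨c⟩ through Q, begin at {q0}:
  after c @ step 1: ∅ (Q stuck)

c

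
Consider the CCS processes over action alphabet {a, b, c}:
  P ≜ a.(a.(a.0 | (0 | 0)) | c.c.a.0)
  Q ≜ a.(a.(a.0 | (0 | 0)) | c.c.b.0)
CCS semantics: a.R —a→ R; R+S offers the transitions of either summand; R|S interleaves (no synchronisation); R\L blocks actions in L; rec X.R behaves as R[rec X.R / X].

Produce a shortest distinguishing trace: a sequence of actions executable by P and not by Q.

aaacca

LTS(P): 13 reachable states
  m0 = a.(a.(a.0 | (0 | 0)) | c.c.a.0) → =a=> m1
  m1 = a.(a.0 | (0 | 0)) | c.c.a.0 → =a=> m2, =c=> m3
  m2 = a.0 | (0 | 0) | c.c.a.0 → =a=> m4, =c=> m5
  m3 = a.(a.0 | (0 | 0)) | c.a.0 → =a=> m5, =c=> m6
  m4 = 0 | (0 | 0) | c.c.a.0 → =c=> m7
  m5 = a.0 | (0 | 0) | c.a.0 → =a=> m7, =c=> m8
  m6 = a.(a.0 | (0 | 0)) | a.0 → =a=> m8, =a=> m9
  m7 = 0 | (0 | 0) | c.a.0 → =c=> m10
  m8 = a.0 | (0 | 0) | a.0 → =a=> m10, =a=> m11
  m9 = a.(a.0 | (0 | 0)) | 0 → =a=> m11
  m10 = 0 | (0 | 0) | a.0 → =a=> m12
  m11 = a.0 | (0 | 0) | 0 → =a=> m12
  m12 = 0 | (0 | 0) | 0 → stopped
LTS(Q): 13 reachable states
  n0 = a.(a.(a.0 | (0 | 0)) | c.c.b.0) → =a=> n1
  n1 = a.(a.0 | (0 | 0)) | c.c.b.0 → =a=> n2, =c=> n3
  n2 = a.0 | (0 | 0) | c.c.b.0 → =a=> n4, =c=> n5
  n3 = a.(a.0 | (0 | 0)) | c.b.0 → =a=> n5, =c=> n6
  n4 = 0 | (0 | 0) | c.c.b.0 → =c=> n7
  n5 = a.0 | (0 | 0) | c.b.0 → =a=> n7, =c=> n8
  n6 = a.(a.0 | (0 | 0)) | b.0 → =a=> n8, =b=> n9
  n7 = 0 | (0 | 0) | c.b.0 → =c=> n10
  n8 = a.0 | (0 | 0) | b.0 → =a=> n10, =b=> n11
  n9 = a.(a.0 | (0 | 0)) | 0 → =a=> n11
  n10 = 0 | (0 | 0) | b.0 → =b=> n12
  n11 = a.0 | (0 | 0) | 0 → =a=> n12
  n12 = 0 | (0 | 0) | 0 → stopped
Executing aaacca from P (initial set {m0}):
  after a @ step 1: {m1}
  after a @ step 2: {m2}
  after a @ step 3: {m4}
  after c @ step 4: {m7}
  after c @ step 5: {m10}
  after a @ step 6: {m12}
  P completes σ.
Executing aaacca from Q (initial set {n0}):
  after a @ step 1: {n1}
  after a @ step 2: {n2}
  after a @ step 3: {n4}
  after c @ step 4: {n7}
  after c @ step 5: {n10}
  after a @ step 6: ∅  — Q cannot continue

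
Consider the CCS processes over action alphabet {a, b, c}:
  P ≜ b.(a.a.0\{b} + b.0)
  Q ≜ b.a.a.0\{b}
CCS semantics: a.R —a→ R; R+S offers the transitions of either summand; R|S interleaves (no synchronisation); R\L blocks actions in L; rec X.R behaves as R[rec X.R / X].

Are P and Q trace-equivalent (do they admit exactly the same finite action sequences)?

Reachable graph of P (5 states):
  p0 = b.(a.a.0\{b} + b.0) has moves —b→ p1
  p1 = a.a.0\{b} + b.0 has moves —a→ p2, —b→ p3
  p2 = a.0\{b} has moves —a→ p4
  p3 = 0 has moves ∅
  p4 = 0\{b} has moves ∅
Reachable graph of Q (4 states):
  q0 = b.a.a.0\{b} has moves —b→ q1
  q1 = a.a.0\{b} has moves —a→ q2
  q2 = a.0\{b} has moves —a→ q3
  q3 = 0\{b} has moves ∅
Run σ = ⟨bb⟩ on P: start {p0}
  [1] b ⇒ {p1}
  [2] b ⇒ {p3}
  P completes σ.
Run σ = ⟨bb⟩ on Q: start {q0}
  [1] b ⇒ {q1}
  [2] b ⇒ ∅ (Q stuck)

traces(P) ≠ traces(Q) — witness ⟨bb⟩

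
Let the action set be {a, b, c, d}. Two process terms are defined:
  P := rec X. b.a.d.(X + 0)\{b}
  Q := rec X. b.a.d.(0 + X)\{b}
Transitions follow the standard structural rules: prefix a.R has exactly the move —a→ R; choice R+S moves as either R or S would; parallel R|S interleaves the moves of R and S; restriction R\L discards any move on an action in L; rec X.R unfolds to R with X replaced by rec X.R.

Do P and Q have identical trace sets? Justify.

trace-equivalent

LTS(P): 4 reachable states
  p0 = rec X. b.a.d.(X + 0)\{b} | —b→ p1
  p1 = a.d.((rec X. b.a.d.(X + 0)\{b}) + 0)\{b} | —a→ p2
  p2 = d.((rec X. b.a.d.(X + 0)\{b}) + 0)\{b} | —d→ p3
  p3 = ((rec X. b.a.d.(X + 0)\{b}) + 0)\{b} | (no moves)
LTS(Q): 4 reachable states
  q0 = rec X. b.a.d.(0 + X)\{b} | —b→ q1
  q1 = a.d.(0 + (rec X. b.a.d.(0 + X)\{b}))\{b} | —a→ q2
  q2 = d.(0 + (rec X. b.a.d.(0 + X)\{b}))\{b} | —d→ q3
  q3 = (0 + (rec X. b.a.d.(0 + X)\{b}))\{b} | (no moves)
Partition-refinement fixed point:
  B0 = {p0, q0}
  B1 = {p1, q1}
  B2 = {p2, q2}
  B3 = {p3, q3}
p0 ∈ B0, q0 ∈ B0 → same block
Bisimilar ⇒ trace-equivalent.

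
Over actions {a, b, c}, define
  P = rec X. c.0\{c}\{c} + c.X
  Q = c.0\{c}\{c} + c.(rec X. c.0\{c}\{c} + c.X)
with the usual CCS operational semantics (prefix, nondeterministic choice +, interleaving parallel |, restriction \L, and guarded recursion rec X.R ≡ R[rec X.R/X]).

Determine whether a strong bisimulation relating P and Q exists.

P ~ Q

Reachable graph of P (2 states):
  s0 = rec X. c.0\{c}\{c} + c.X | —c→ s0, —c→ s1
  s1 = 0\{c}\{c} | (no moves)
Reachable graph of Q (3 states):
  t0 = c.0\{c}\{c} + c.(rec X. c.0\{c}\{c} + c.X) | —c→ t1, —c→ t2
  t1 = 0\{c}\{c} | (no moves)
  t2 = rec X. c.0\{c}\{c} + c.X | —c→ t1, —c→ t2
Bisimilarity quotient blocks:
  B0 = {s0, t0, t2}
  B1 = {s1, t1}
s0 ∈ B0, t0 ∈ B0 → same block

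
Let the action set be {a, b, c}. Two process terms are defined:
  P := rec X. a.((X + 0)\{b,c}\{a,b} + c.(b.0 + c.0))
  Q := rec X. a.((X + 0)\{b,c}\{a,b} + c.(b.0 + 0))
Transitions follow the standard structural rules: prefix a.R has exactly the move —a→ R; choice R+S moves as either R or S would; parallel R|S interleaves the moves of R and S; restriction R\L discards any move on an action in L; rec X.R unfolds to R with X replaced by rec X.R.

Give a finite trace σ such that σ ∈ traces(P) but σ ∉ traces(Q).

acc

Reachable graph of P (4 states):
  s0 = rec X. a.((X + 0)\{b,c}\{a,b} + c.(b.0 + c.0)) has moves --a--▸ s1
  s1 = ((rec X. a.((X + 0)\{b,c}\{a,b} + c.(b.0 + c.0))) + 0)\{b,c}\{a,b} + c.(b.0 + c.0) has moves --c--▸ s2
  s2 = b.0 + c.0 has moves --b--▸ s3, --c--▸ s3
  s3 = 0 has moves deadlocked
Reachable graph of Q (4 states):
  t0 = rec X. a.((X + 0)\{b,c}\{a,b} + c.(b.0 + 0)) has moves --a--▸ t1
  t1 = ((rec X. a.((X + 0)\{b,c}\{a,b} + c.(b.0 + 0))) + 0)\{b,c}\{a,b} + c.(b.0 + 0) has moves --c--▸ t2
  t2 = b.0 + 0 has moves --b--▸ t3
  t3 = 0 has moves deadlocked
Trace ⟨acc⟩ through P, begin at {s0}:
  step 1 (a): {s1}
  step 2 (c): {s2}
  step 3 (c): {s3}
  — P admits the full trace.
Trace ⟨acc⟩ through Q, begin at {t0}:
  step 1 (a): {t1}
  step 2 (c): {t2}
  step 3 (c): ∅  — Q cannot continue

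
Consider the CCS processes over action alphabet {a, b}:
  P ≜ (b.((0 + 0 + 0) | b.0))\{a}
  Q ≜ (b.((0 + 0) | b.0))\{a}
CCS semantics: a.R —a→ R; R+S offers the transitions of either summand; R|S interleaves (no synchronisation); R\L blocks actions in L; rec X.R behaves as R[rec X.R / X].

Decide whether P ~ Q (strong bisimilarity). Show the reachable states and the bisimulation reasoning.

P's transition system — 3 states:
  s0 = (b.((0 + 0 + 0) | b.0))\{a} | -b-> s1
  s1 = ((0 + 0 + 0) | b.0)\{a} | -b-> s2
  s2 = ((0 + 0 + 0) | 0)\{a} | deadlocked
Q's transition system — 3 states:
  t0 = (b.((0 + 0) | b.0))\{a} | -b-> t1
  t1 = ((0 + 0) | b.0)\{a} | -b-> t2
  t2 = ((0 + 0) | 0)\{a} | deadlocked
Partition-refinement fixed point:
  B0 = {s0, t0}
  B1 = {s1, t1}
  B2 = {s2, t2}
s0 ∈ B0, t0 ∈ B0 → same block

YES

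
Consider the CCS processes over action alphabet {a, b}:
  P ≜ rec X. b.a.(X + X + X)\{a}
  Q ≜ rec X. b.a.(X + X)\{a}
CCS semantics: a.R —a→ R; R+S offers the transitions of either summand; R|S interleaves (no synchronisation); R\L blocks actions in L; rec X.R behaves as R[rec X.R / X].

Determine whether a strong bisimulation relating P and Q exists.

Reachable graph of P (4 states):
  p0 = rec X. b.a.(X + X + X)\{a} | =b=> p1
  p1 = a.((rec X. b.a.(X + X + X)\{a}) + (rec X. b.a.(X + X + X)\{a}) + (rec X. b.a.(X + X + X)\{a}))\{a} | =a=> p2
  p2 = ((rec X. b.a.(X + X + X)\{a}) + (rec X. b.a.(X + X + X)\{a}) + (rec X. b.a.(X + X + X)\{a}))\{a} | =b=> p3
  p3 = (a.((rec X. b.a.(X + X + X)\{a}) + (rec X. b.a.(X + X + X)\{a}) + (rec X. b.a.(X + X + X)\{a}))\{a})\{a} | stopped
Reachable graph of Q (4 states):
  q0 = rec X. b.a.(X + X)\{a} | =b=> q1
  q1 = a.((rec X. b.a.(X + X)\{a}) + (rec X. b.a.(X + X)\{a}))\{a} | =a=> q2
  q2 = ((rec X. b.a.(X + X)\{a}) + (rec X. b.a.(X + X)\{a}))\{a} | =b=> q3
  q3 = (a.((rec X. b.a.(X + X)\{a}) + (rec X. b.a.(X + X)\{a}))\{a})\{a} | stopped
Bisimilarity quotient blocks:
  B0 = {p0, q0}
  B1 = {p1, q1}
  B2 = {p2, q2}
  B3 = {p3, q3}
p0 ∈ B0, q0 ∈ B0 → same block

P ~ Q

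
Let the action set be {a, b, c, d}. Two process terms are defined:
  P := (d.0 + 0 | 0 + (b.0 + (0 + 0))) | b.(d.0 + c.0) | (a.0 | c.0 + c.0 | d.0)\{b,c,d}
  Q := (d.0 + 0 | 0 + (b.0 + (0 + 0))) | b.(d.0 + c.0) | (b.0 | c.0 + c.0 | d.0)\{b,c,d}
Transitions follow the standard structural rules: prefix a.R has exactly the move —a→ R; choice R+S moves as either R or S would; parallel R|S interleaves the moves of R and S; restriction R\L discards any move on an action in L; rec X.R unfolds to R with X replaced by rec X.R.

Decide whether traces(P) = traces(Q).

Reachable graph of P (12 states):
  p0 = (d.0 + 0 | 0 + (b.0 + (0 + 0))) | b.(d.0 + c.0) | (a.0 | c.0 + c.0 | d.0)\{b,c,d} :: -a-> p1, -b-> p2, -b-> p3, -d-> p3
  p1 = (d.0 + 0 | 0 + (b.0 + (0 + 0))) | b.(d.0 + c.0) | (0 | c.0)\{b,c,d} :: -b-> p4, -b-> p5, -d-> p5
  p2 = (d.0 + 0 | 0 + (b.0 + (0 + 0))) | (d.0 + c.0) | (a.0 | c.0 + c.0 | d.0)\{b,c,d} :: -a-> p4, -b-> p6, -c-> p7, -d-> p6, -d-> p7
  p3 = 0 | b.(d.0 + c.0) | (a.0 | c.0 + c.0 | d.0)\{b,c,d} :: -a-> p5, -b-> p6
  p4 = (d.0 + 0 | 0 + (b.0 + (0 + 0))) | (d.0 + c.0) | (0 | c.0)\{b,c,d} :: -b-> p8, -c-> p9, -d-> p8, -d-> p9
  p5 = 0 | b.(d.0 + c.0) | (0 | c.0)\{b,c,d} :: -b-> p8
  p6 = 0 | (d.0 + c.0) | (a.0 | c.0 + c.0 | d.0)\{b,c,d} :: -a-> p8, -c-> p10, -d-> p10
  p7 = (d.0 + 0 | 0 + (b.0 + (0 + 0))) | 0 | (a.0 | c.0 + c.0 | d.0)\{b,c,d} :: -a-> p9, -b-> p10, -d-> p10
  p8 = 0 | (d.0 + c.0) | (0 | c.0)\{b,c,d} :: -c-> p11, -d-> p11
  p9 = (d.0 + 0 | 0 + (b.0 + (0 + 0))) | 0 | (0 | c.0)\{b,c,d} :: -b-> p11, -d-> p11
  p10 = 0 | 0 | (a.0 | c.0 + c.0 | d.0)\{b,c,d} :: -a-> p11
  p11 = 0 | 0 | (0 | c.0)\{b,c,d} :: stopped
Reachable graph of Q (6 states):
  q0 = (d.0 + 0 | 0 + (b.0 + (0 + 0))) | b.(d.0 + c.0) | (b.0 | c.0 + c.0 | d.0)\{b,c,d} :: -b-> q1, -b-> q2, -d-> q2
  q1 = (d.0 + 0 | 0 + (b.0 + (0 + 0))) | (d.0 + c.0) | (b.0 | c.0 + c.0 | d.0)\{b,c,d} :: -b-> q3, -c-> q4, -d-> q3, -d-> q4
  q2 = 0 | b.(d.0 + c.0) | (b.0 | c.0 + c.0 | d.0)\{b,c,d} :: -b-> q3
  q3 = 0 | (d.0 + c.0) | (b.0 | c.0 + c.0 | d.0)\{b,c,d} :: -c-> q5, -d-> q5
  q4 = (d.0 + 0 | 0 + (b.0 + (0 + 0))) | 0 | (b.0 | c.0 + c.0 | d.0)\{b,c,d} :: -b-> q5, -d-> q5
  q5 = 0 | 0 | (b.0 | c.0 + c.0 | d.0)\{b,c,d} :: stopped
Trace ⟨a⟩ through P, begin at {p0}:
  after a @ step 1: {p1}
  ✓ P
Trace ⟨a⟩ through Q, begin at {q0}:
  after a @ step 1: ∅ (Q stuck)

trace-distinct — witness ⟨a⟩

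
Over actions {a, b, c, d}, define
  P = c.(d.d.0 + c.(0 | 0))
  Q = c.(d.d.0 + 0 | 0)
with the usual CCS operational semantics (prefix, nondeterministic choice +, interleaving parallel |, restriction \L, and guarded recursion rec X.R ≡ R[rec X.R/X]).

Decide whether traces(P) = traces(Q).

Reachable graph of P (5 states):
  m0 = c.(d.d.0 + c.(0 | 0)) ⊢ —c→ m1
  m1 = d.d.0 + c.(0 | 0) ⊢ —c→ m2, —d→ m3
  m2 = 0 | 0 ⊢ ∅
  m3 = d.0 ⊢ —d→ m4
  m4 = 0 ⊢ ∅
Reachable graph of Q (4 states):
  n0 = c.(d.d.0 + 0 | 0) ⊢ —c→ n1
  n1 = d.d.0 + 0 | 0 ⊢ —d→ n2
  n2 = d.0 ⊢ —d→ n3
  n3 = 0 ⊢ ∅
Run σ = ⟨cc⟩ on P: start {m0}
  [1] c ⇒ {m1}
  [2] c ⇒ {m2}
  P completes σ.
Run σ = ⟨cc⟩ on Q: start {n0}
  [1] c ⇒ {n1}
  [2] c ⇒ no successor for Q

trace-distinct — witness ⟨cc⟩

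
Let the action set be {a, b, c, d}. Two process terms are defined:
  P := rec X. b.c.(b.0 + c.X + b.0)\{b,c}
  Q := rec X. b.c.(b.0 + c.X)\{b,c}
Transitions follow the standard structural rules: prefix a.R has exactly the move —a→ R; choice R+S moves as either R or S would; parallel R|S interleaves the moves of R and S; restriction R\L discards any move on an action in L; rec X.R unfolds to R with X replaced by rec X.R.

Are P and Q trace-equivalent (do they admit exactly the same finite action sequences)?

Reachable graph of P (3 states):
  u0 = rec X. b.c.(b.0 + c.X + b.0)\{b,c} ⊢ --b--▸ u1
  u1 = c.(b.0 + c.(rec X. b.c.(b.0 + c.X + b.0)\{b,c}) + b.0)\{b,c} ⊢ --c--▸ u2
  u2 = (b.0 + c.(rec X. b.c.(b.0 + c.X + b.0)\{b,c}) + b.0)\{b,c} ⊢ deadlocked
Reachable graph of Q (3 states):
  v0 = rec X. b.c.(b.0 + c.X)\{b,c} ⊢ --b--▸ v1
  v1 = c.(b.0 + c.(rec X. b.c.(b.0 + c.X)\{b,c}))\{b,c} ⊢ --c--▸ v2
  v2 = (b.0 + c.(rec X. b.c.(b.0 + c.X)\{b,c}))\{b,c} ⊢ deadlocked
Bisimilarity quotient blocks:
  B0 = {u0, v0}
  B1 = {u1, v1}
  B2 = {u2, v2}
u0 ∈ B0, v0 ∈ B0 → same block
Bisimilar ⇒ trace-equivalent.

trace-equivalent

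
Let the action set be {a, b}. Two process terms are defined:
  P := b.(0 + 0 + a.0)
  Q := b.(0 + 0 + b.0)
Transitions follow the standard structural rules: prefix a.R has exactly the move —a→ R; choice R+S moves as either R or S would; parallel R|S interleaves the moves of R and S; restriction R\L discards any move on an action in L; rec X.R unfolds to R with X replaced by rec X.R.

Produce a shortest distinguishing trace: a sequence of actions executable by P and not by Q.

ba

P's transition system — 3 states:
  s0 = b.(0 + 0 + a.0) ⊢ -b-> s1
  s1 = 0 + 0 + a.0 ⊢ -a-> s2
  s2 = 0 ⊢ ∅
Q's transition system — 3 states:
  t0 = b.(0 + 0 + b.0) ⊢ -b-> t1
  t1 = 0 + 0 + b.0 ⊢ -b-> t2
  t2 = 0 ⊢ ∅
Trace ⟨ba⟩ through P, begin at {s0}:
  [1] b ⇒ {s1}
  [2] a ⇒ {s2}
  ✓ P
Trace ⟨ba⟩ through Q, begin at {t0}:
  [1] b ⇒ {t1}
  [2] a ⇒ ∅  — Q cannot continue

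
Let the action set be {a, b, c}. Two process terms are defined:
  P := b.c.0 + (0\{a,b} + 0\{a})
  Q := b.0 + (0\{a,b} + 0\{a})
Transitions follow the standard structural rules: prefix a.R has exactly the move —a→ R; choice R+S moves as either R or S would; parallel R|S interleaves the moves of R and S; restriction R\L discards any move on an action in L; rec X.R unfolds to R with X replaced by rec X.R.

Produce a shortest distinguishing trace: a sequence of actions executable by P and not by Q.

LTS(P): 3 reachable states
  m0 = b.c.0 + (0\{a,b} + 0\{a}) ⊢ ··b··> m1
  m1 = c.0 ⊢ ··c··> m2
  m2 = 0 ⊢ stopped
LTS(Q): 2 reachable states
  n0 = b.0 + (0\{a,b} + 0\{a}) ⊢ ··b··> n1
  n1 = 0 ⊢ stopped
Executing bc from P (initial set {m0}):
  after b @ step 1: {m1}
  after c @ step 2: {m2}
  — P admits the full trace.
Executing bc from Q (initial set {n0}):
  after b @ step 1: {n1}
  after c @ step 2: ∅ (Q stuck)

bc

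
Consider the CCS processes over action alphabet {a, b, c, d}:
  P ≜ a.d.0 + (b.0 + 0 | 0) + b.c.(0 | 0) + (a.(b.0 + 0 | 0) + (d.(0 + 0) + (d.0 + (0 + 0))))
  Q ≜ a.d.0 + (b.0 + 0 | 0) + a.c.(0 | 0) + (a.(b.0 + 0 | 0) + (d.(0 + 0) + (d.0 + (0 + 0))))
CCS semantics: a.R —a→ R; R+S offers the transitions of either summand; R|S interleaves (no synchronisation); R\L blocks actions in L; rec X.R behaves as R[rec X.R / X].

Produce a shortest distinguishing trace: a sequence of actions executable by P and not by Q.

P's transition system — 7 states:
  m0 = a.d.0 + (b.0 + 0 | 0) + b.c.(0 | 0) + (a.(b.0 + 0 | 0) + (d.(0 + 0) + (d.0 + (0 + 0)))) → ··a··> m1, ··a··> m2, ··b··> m3, ··b··> m4, ··d··> m3, ··d··> m5
  m1 = b.0 + 0 | 0 → ··b··> m3
  m2 = d.0 → ··d··> m3
  m3 = 0 → ∅
  m4 = c.(0 | 0) → ··c··> m6
  m5 = 0 + 0 → ∅
  m6 = 0 | 0 → ∅
Q's transition system — 7 states:
  n0 = a.d.0 + (b.0 + 0 | 0) + a.c.(0 | 0) + (a.(b.0 + 0 | 0) + (d.(0 + 0) + (d.0 + (0 + 0)))) → ··a··> n1, ··a··> n2, ··a··> n3, ··b··> n4, ··d··> n4, ··d··> n5
  n1 = b.0 + 0 | 0 → ··b··> n4
  n2 = c.(0 | 0) → ··c··> n6
  n3 = d.0 → ··d··> n4
  n4 = 0 → ∅
  n5 = 0 + 0 → ∅
  n6 = 0 | 0 → ∅
Executing bc from P (initial set {m0}):
  step 1 (b): {m3, m4}
  step 2 (c): {m6}
  — P admits the full trace.
Executing bc from Q (initial set {n0}):
  step 1 (b): {n4}
  step 2 (c): no successor for Q

bc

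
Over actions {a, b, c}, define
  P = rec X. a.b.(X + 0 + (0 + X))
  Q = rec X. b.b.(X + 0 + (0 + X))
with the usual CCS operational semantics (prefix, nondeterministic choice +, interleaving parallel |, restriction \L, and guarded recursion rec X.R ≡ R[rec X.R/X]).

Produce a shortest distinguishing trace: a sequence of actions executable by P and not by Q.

P's transition system — 3 states:
  u0 = rec X. a.b.(X + 0 + (0 + X)) has moves =a=> u1
  u1 = b.((rec X. a.b.(X + 0 + (0 + X))) + 0 + (0 + (rec X. a.b.(X + 0 + (0 + X))))) has moves =b=> u2
  u2 = (rec X. a.b.(X + 0 + (0 + X))) + 0 + (0 + (rec X. a.b.(X + 0 + (0 + X)))) has moves =a=> u1
Q's transition system — 3 states:
  v0 = rec X. b.b.(X + 0 + (0 + X)) has moves =b=> v1
  v1 = b.((rec X. b.b.(X + 0 + (0 + X))) + 0 + (0 + (rec X. b.b.(X + 0 + (0 + X))))) has moves =b=> v2
  v2 = (rec X. b.b.(X + 0 + (0 + X))) + 0 + (0 + (rec X. b.b.(X + 0 + (0 + X)))) has moves =b=> v1
Trace ⟨a⟩ through P, begin at {u0}:
  after a @ step 1: {u1}
  ✓ P
Trace ⟨a⟩ through Q, begin at {v0}:
  after a @ step 1: no successor for Q

a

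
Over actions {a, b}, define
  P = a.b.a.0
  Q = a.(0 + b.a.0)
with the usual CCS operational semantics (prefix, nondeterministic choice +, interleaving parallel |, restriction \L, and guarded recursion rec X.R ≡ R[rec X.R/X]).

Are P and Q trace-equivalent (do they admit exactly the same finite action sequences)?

YES

LTS(P): 4 reachable states
  s0 = a.b.a.0 :: -a-> s1
  s1 = b.a.0 :: -b-> s2
  s2 = a.0 :: -a-> s3
  s3 = 0 :: deadlocked
LTS(Q): 4 reachable states
  t0 = a.(0 + b.a.0) :: -a-> t1
  t1 = 0 + b.a.0 :: -b-> t2
  t2 = a.0 :: -a-> t3
  t3 = 0 :: deadlocked
Coarsest stable partition (strong bisimilarity classes):
  B0 = {s0, t0}
  B1 = {s1, t1}
  B2 = {s2, t2}
  B3 = {s3, t3}
s0 ∈ B0, t0 ∈ B0 → same block
Bisimilar ⇒ trace-equivalent.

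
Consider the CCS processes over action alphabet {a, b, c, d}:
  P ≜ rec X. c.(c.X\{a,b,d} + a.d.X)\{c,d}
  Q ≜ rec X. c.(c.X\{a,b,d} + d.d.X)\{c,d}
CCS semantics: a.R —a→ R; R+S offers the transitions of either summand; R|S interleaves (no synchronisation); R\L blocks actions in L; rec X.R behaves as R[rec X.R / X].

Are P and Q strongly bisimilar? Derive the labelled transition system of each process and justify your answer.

P ≁ Q

Reachable graph of P (3 states):
  p0 = rec X. c.(c.X\{a,b,d} + a.d.X)\{c,d} :: =c=> p1
  p1 = (c.(rec X. c.(c.X\{a,b,d} + a.d.X)\{c,d})\{a,b,d} + a.d.(rec X. c.(c.X\{a,b,d} + a.d.X)\{c,d}))\{c,d} :: =a=> p2
  p2 = (d.(rec X. c.(c.X\{a,b,d} + a.d.X)\{c,d}))\{c,d} :: stopped
Reachable graph of Q (2 states):
  q0 = rec X. c.(c.X\{a,b,d} + d.d.X)\{c,d} :: =c=> q1
  q1 = (c.(rec X. c.(c.X\{a,b,d} + d.d.X)\{c,d})\{a,b,d} + d.d.(rec X. c.(c.X\{a,b,d} + d.d.X)\{c,d}))\{c,d} :: stopped
Coarsest stable partition (strong bisimilarity classes):
  B0 = {p0}
  B1 = {p1}
  B2 = {p2, q1}
  B3 = {q0}
p0 ∈ B0, q0 ∈ B3 → different blocks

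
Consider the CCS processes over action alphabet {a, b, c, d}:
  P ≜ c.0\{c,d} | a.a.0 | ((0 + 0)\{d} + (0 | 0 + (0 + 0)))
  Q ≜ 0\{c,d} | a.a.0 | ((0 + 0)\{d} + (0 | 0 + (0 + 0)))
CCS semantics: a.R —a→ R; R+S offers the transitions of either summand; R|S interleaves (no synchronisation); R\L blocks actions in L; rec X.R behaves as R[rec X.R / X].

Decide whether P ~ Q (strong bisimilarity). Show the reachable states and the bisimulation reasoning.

P ≁ Q

LTS(P): 6 reachable states
  s0 = c.0\{c,d} | a.a.0 | ((0 + 0)\{d} + (0 | 0 + (0 + 0))) → --a--▸ s1, --c--▸ s2
  s1 = c.0\{c,d} | a.0 | ((0 + 0)\{d} + (0 | 0 + (0 + 0))) → --a--▸ s3, --c--▸ s4
  s2 = 0\{c,d} | a.a.0 | ((0 + 0)\{d} + (0 | 0 + (0 + 0))) → --a--▸ s4
  s3 = c.0\{c,d} | 0 | ((0 + 0)\{d} + (0 | 0 + (0 + 0))) → --c--▸ s5
  s4 = 0\{c,d} | a.0 | ((0 + 0)\{d} + (0 | 0 + (0 + 0))) → --a--▸ s5
  s5 = 0\{c,d} | 0 | ((0 + 0)\{d} + (0 | 0 + (0 + 0))) → ∅
LTS(Q): 3 reachable states
  t0 = 0\{c,d} | a.a.0 | ((0 + 0)\{d} + (0 | 0 + (0 + 0))) → --a--▸ t1
  t1 = 0\{c,d} | a.0 | ((0 + 0)\{d} + (0 | 0 + (0 + 0))) → --a--▸ t2
  t2 = 0\{c,d} | 0 | ((0 + 0)\{d} + (0 | 0 + (0 + 0))) → ∅
Partition-refinement fixed point:
  B0 = {s0}
  B1 = {s2, t0}
  B2 = {s4, t1}
  B3 = {s5, t2}
  B4 = {s1}
  B5 = {s3}
s0 ∈ B0, t0 ∈ B1 → different blocks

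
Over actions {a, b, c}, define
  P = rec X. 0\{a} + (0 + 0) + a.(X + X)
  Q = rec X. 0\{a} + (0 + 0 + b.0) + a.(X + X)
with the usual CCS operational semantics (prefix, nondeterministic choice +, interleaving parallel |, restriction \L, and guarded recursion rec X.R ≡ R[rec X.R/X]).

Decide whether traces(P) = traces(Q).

P's transition system — 2 states:
  u0 = rec X. 0\{a} + (0 + 0) + a.(X + X) → —a→ u1
  u1 = (rec X. 0\{a} + (0 + 0) + a.(X + X)) + (rec X. 0\{a} + (0 + 0) + a.(X + X)) → —a→ u1
Q's transition system — 3 states:
  v0 = rec X. 0\{a} + (0 + 0 + b.0) + a.(X + X) → —a→ v1, —b→ v2
  v1 = (rec X. 0\{a} + (0 + 0 + b.0) + a.(X + X)) + (rec X. 0\{a} + (0 + 0 + b.0) + a.(X + X)) → —a→ v1, —b→ v2
  v2 = 0 → (no moves)
Trace ⟨b⟩ through Q, begin at {v0}:
  after b @ step 1: {v2}
  Q completes σ.
Trace ⟨b⟩ through P, begin at {u0}:
  after b @ step 1: no successor for P

NO — witness ⟨b⟩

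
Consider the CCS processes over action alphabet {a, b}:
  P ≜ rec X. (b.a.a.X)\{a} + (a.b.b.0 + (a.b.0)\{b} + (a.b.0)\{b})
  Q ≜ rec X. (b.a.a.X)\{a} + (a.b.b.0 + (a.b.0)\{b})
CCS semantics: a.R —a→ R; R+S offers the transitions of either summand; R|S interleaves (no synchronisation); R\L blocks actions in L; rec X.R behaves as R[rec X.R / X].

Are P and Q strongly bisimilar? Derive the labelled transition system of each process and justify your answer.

YES

P's transition system — 6 states:
  s0 = rec X. (b.a.a.X)\{a} + (a.b.b.0 + (a.b.0)\{b} + (a.b.0)\{b}) :: =a=> s1, =a=> s2, =b=> s3
  s1 = (b.0)\{b} :: ·
  s2 = b.b.0 :: =b=> s4
  s3 = (a.a.(rec X. (b.a.a.X)\{a} + (a.b.b.0 + (a.b.0)\{b} + (a.b.0)\{b})))\{a} :: ·
  s4 = b.0 :: =b=> s5
  s5 = 0 :: ·
Q's transition system — 6 states:
  t0 = rec X. (b.a.a.X)\{a} + (a.b.b.0 + (a.b.0)\{b}) :: =a=> t1, =a=> t2, =b=> t3
  t1 = (b.0)\{b} :: ·
  t2 = b.b.0 :: =b=> t4
  t3 = (a.a.(rec X. (b.a.a.X)\{a} + (a.b.b.0 + (a.b.0)\{b})))\{a} :: ·
  t4 = b.0 :: =b=> t5
  t5 = 0 :: ·
Partition-refinement fixed point:
  B0 = {s0, t0}
  B1 = {s1, s3, s5, t1, t3, t5}
  B2 = {s2, t2}
  B3 = {s4, t4}
s0 ∈ B0, t0 ∈ B0 → same block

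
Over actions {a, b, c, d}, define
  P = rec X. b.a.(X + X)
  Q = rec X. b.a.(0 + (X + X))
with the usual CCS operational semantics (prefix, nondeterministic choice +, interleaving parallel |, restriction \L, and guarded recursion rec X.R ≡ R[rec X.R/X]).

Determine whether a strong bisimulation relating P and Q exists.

P's transition system — 3 states:
  u0 = rec X. b.a.(X + X) | -b-> u1
  u1 = a.((rec X. b.a.(X + X)) + (rec X. b.a.(X + X))) | -a-> u2
  u2 = (rec X. b.a.(X + X)) + (rec X. b.a.(X + X)) | -b-> u1
Q's transition system — 3 states:
  v0 = rec X. b.a.(0 + (X + X)) | -b-> v1
  v1 = a.(0 + ((rec X. b.a.(0 + (X + X))) + (rec X. b.a.(0 + (X + X))))) | -a-> v2
  v2 = 0 + ((rec X. b.a.(0 + (X + X))) + (rec X. b.a.(0 + (X + X)))) | -b-> v1
Coarsest stable partition (strong bisimilarity classes):
  B0 = {u0, u2, v0, v2}
  B1 = {u1, v1}
u0 ∈ B0, v0 ∈ B0 → same block

YES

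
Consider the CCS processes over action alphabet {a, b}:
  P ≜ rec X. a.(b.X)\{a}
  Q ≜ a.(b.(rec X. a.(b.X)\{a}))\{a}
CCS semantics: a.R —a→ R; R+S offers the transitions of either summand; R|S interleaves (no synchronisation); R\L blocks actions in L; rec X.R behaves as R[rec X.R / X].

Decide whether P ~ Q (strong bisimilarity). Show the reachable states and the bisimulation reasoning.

P's transition system — 3 states:
  p0 = rec X. a.(b.X)\{a} has moves --a--▸ p1
  p1 = (b.(rec X. a.(b.X)\{a}))\{a} has moves --b--▸ p2
  p2 = (rec X. a.(b.X)\{a})\{a} has moves (no moves)
Q's transition system — 3 states:
  q0 = a.(b.(rec X. a.(b.X)\{a}))\{a} has moves --a--▸ q1
  q1 = (b.(rec X. a.(b.X)\{a}))\{a} has moves --b--▸ q2
  q2 = (rec X. a.(b.X)\{a})\{a} has moves (no moves)
Bisimilarity quotient blocks:
  B0 = {p0, q0}
  B1 = {p1, q1}
  B2 = {p2, q2}
p0 ∈ B0, q0 ∈ B0 → same block

bisimilar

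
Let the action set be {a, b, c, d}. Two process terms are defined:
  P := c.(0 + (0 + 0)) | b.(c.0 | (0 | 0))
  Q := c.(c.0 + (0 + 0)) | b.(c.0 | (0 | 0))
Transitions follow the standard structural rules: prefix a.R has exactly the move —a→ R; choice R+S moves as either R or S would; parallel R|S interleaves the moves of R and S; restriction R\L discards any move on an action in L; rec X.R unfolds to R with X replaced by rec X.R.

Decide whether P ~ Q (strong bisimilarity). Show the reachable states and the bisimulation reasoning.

P's transition system — 6 states:
  u0 = c.(0 + (0 + 0)) | b.(c.0 | (0 | 0)) ⊢ -b-> u1, -c-> u2
  u1 = c.(0 + (0 + 0)) | (c.0 | (0 | 0)) ⊢ -c-> u3, -c-> u4
  u2 = (0 + (0 + 0)) | b.(c.0 | (0 | 0)) ⊢ -b-> u3
  u3 = (0 + (0 + 0)) | (c.0 | (0 | 0)) ⊢ -c-> u5
  u4 = c.(0 + (0 + 0)) | (0 | (0 | 0)) ⊢ -c-> u5
  u5 = (0 + (0 + 0)) | (0 | (0 | 0)) ⊢ stopped
Q's transition system — 9 states:
  v0 = c.(c.0 + (0 + 0)) | b.(c.0 | (0 | 0)) ⊢ -b-> v1, -c-> v2
  v1 = c.(c.0 + (0 + 0)) | (c.0 | (0 | 0)) ⊢ -c-> v3, -c-> v4
  v2 = (c.0 + (0 + 0)) | b.(c.0 | (0 | 0)) ⊢ -b-> v3, -c-> v5
  v3 = (c.0 + (0 + 0)) | (c.0 | (0 | 0)) ⊢ -c-> v6, -c-> v7
  v4 = c.(c.0 + (0 + 0)) | (0 | (0 | 0)) ⊢ -c-> v6
  v5 = 0 | b.(c.0 | (0 | 0)) ⊢ -b-> v7
  v6 = (c.0 + (0 + 0)) | (0 | (0 | 0)) ⊢ -c-> v8
  v7 = 0 | (c.0 | (0 | 0)) ⊢ -c-> v8
  v8 = 0 | (0 | (0 | 0)) ⊢ stopped
Coarsest stable partition (strong bisimilarity classes):
  B0 = {u0, v2}
  B1 = {u1, v3, v4}
  B2 = {u3, u4, v6, v7}
  B3 = {u5, v8}
  B4 = {u2, v5}
  B5 = {v0}
  B6 = {v1}
u0 ∈ B0, v0 ∈ B5 → different blocks

not bisimilar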